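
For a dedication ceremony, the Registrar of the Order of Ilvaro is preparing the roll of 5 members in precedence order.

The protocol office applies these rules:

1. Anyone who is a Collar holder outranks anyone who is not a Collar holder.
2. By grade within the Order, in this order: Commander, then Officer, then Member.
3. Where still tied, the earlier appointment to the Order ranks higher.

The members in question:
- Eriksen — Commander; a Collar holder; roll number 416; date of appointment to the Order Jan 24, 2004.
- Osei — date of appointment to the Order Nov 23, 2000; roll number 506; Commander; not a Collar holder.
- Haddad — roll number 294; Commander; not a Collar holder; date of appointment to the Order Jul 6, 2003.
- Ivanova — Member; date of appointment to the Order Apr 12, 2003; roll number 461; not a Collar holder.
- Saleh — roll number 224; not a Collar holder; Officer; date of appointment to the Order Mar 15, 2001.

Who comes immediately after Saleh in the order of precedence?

By the first rule: Eriksen (a Collar holder); then Osei, Haddad, Saleh and Ivanova (each not a Collar holder).
Among Osei, Haddad, Saleh and Ivanova, by grade within the Order: Osei and Haddad (Commander) before Saleh (Officer) before Ivanova (Member).
Among Osei and Haddad, by date of appointment to the Order (earlier first): Osei (Nov 23, 2000) before Haddad (Jul 6, 2003).
Order: Eriksen, Osei, Haddad, Saleh, Ivanova.

Ivanova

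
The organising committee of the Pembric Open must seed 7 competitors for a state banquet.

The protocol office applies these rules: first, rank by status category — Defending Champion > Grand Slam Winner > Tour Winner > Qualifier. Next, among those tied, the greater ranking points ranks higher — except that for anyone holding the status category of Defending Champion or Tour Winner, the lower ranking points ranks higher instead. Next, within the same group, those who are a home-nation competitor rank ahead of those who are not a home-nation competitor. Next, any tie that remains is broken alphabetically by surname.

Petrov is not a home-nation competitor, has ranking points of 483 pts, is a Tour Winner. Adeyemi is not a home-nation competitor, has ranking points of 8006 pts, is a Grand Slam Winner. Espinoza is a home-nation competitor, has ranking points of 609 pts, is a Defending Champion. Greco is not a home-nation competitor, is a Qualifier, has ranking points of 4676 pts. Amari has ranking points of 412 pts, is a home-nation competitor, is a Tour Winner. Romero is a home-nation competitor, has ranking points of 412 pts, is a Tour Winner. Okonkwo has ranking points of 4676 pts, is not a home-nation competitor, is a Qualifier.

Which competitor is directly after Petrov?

Greco

By status category: Espinoza (Defending Champion); then Adeyemi (Grand Slam Winner); then Amari, Romero and Petrov (Tour Winner); then Greco and Okonkwo (Qualifier).
Among Amari, Romero and Petrov, by ranking points (lower first) (reversed rule for this group): Amari and Romero (412 pts) before Petrov (483 pts).
Amari and Romero are each a home-nation competitor, so the next rule applies.
Among Amari and Romero, alphabetically by surname: Amari before Romero.
Greco and Okonkwo both have ranking points 4676 pts, so the next rule applies.
Greco and Okonkwo are each not a home-nation competitor, so the next rule applies.
Among Greco and Okonkwo, alphabetically by surname: Greco before Okonkwo.
Order: Espinoza, Adeyemi, Amari, Romero, Petrov, Greco, Okonkwo.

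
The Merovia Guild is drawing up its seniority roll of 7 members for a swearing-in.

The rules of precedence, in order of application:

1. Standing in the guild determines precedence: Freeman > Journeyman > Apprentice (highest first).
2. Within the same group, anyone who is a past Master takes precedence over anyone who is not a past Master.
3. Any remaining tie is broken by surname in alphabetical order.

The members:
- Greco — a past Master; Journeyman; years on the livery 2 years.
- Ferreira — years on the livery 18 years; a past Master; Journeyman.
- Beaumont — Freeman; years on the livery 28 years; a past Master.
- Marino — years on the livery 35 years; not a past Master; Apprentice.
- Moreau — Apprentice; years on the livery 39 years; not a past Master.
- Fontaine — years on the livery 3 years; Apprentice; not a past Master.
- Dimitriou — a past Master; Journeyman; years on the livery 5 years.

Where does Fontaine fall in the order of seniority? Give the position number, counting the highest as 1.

By standing in the guild: Beaumont (Freeman); then Dimitriou, Ferreira and Greco (Journeyman); then Fontaine, Marino and Moreau (Apprentice).
Dimitriou, Ferreira and Greco are each a past Master, so the next rule applies.
Among Dimitriou, Ferreira and Greco, alphabetically by surname: Dimitriou before Ferreira before Greco.
Fontaine, Marino and Moreau are each not a past Master, so the next rule applies.
Among Fontaine, Marino and Moreau, alphabetically by surname: Fontaine before Marino before Moreau.
Order: Beaumont, Dimitriou, Ferreira, Greco, Fontaine, Marino, Moreau. So position 5.

5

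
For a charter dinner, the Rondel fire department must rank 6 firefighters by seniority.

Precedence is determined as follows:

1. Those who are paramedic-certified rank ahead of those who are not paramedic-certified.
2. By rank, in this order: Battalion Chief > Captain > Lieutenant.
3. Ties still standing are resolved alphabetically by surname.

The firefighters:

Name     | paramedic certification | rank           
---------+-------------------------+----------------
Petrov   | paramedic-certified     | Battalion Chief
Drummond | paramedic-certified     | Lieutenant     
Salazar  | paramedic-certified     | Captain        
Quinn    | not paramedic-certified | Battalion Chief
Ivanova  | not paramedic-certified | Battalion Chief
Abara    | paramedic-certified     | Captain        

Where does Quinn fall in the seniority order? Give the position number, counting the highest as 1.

6

By the first rule: Petrov, Abara, Salazar and Drummond (each paramedic-certified); then Ivanova and Quinn (both not paramedic-certified).
Among Petrov, Abara, Salazar and Drummond, by rank: Petrov (Battalion Chief) before Abara and Salazar (Captain) before Drummond (Lieutenant).
Among Abara and Salazar, alphabetically by surname: Abara before Salazar.
Ivanova and Quinn are each Battalion Chief, so the next rule applies.
Among Ivanova and Quinn, alphabetically by surname: Ivanova before Quinn.
Order: Petrov, Abara, Salazar, Drummond, Ivanova, Quinn. So position 6.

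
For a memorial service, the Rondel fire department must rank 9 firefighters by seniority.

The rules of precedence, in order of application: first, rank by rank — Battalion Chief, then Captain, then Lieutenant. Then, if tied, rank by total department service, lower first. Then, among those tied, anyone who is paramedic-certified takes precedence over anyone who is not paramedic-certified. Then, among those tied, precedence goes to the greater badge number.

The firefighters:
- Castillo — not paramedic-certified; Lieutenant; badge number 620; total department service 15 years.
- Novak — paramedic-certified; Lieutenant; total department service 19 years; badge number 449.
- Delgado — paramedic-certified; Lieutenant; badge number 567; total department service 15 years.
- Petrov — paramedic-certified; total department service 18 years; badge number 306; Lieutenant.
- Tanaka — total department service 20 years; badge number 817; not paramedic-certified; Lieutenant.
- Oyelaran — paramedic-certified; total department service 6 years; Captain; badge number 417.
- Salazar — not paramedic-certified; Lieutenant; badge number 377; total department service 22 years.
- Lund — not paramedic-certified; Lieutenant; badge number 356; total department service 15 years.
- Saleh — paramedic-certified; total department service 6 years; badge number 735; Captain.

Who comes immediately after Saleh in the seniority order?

Oyelaran

By rank: Saleh and Oyelaran (Captain); then Delgado, Castillo, Lund, Petrov, Novak, Tanaka and Salazar (Lieutenant).
Saleh and Oyelaran both have total department service 6 years, so the next rule applies.
Saleh and Oyelaran are each paramedic-certified, so the next rule applies.
Among Saleh and Oyelaran, by badge number (higher first): Saleh (735) before Oyelaran (417).
Among Delgado, Castillo, Lund, Petrov, Novak, Tanaka and Salazar, by total department service (lower first): Delgado, Castillo and Lund (15 years) before Petrov (18 years) before Novak (19 years) before Tanaka (20 years) before Salazar (22 years).
Among Delgado, Castillo and Lund, paramedic-certified before not paramedic-certified: Delgado (paramedic-certified) before Castillo and Lund (not paramedic-certified).
Among Castillo and Lund, by badge number (higher first): Castillo (620) before Lund (356).
Order: Saleh, Oyelaran, Delgado, Castillo, Lund, Petrov, Novak, Tanaka, Salazar.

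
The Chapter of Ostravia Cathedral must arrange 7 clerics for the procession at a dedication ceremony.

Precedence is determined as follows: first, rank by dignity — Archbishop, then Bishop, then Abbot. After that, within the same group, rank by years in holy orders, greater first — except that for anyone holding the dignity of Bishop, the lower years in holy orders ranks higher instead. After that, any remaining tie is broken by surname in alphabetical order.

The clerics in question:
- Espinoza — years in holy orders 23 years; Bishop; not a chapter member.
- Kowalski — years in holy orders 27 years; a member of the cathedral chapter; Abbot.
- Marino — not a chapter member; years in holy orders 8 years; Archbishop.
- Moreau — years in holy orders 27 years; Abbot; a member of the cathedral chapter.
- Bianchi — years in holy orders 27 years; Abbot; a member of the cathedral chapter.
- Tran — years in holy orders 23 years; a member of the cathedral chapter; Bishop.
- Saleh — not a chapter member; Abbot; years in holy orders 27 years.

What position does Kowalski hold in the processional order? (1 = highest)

5

By dignity: Marino (Archbishop); then Espinoza and Tran (Bishop); then Bianchi, Kowalski, Moreau and Saleh (Abbot).
Espinoza and Tran both have years in holy orders 23 years, so the next rule applies.
Among Espinoza and Tran, alphabetically by surname: Espinoza before Tran.
Bianchi, Kowalski, Moreau and Saleh all have years in holy orders 27 years, so the next rule applies.
Among Bianchi, Kowalski, Moreau and Saleh, alphabetically by surname: Bianchi before Kowalski before Moreau before Saleh.
Order: Marino, Espinoza, Tran, Bianchi, Kowalski, Moreau, Saleh. So position 5.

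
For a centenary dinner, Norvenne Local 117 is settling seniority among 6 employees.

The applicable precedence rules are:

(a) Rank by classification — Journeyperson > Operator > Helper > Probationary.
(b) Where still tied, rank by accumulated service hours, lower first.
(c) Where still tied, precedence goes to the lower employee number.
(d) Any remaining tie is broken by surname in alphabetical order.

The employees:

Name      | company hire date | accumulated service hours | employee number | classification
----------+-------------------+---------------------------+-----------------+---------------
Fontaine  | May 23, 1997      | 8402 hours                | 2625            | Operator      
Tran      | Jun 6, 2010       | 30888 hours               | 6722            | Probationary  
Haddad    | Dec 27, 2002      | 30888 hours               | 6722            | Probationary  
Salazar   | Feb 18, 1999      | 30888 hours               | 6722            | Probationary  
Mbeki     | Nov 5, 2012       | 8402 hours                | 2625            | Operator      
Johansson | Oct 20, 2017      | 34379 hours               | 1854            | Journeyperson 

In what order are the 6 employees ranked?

Johansson, Fontaine, Mbeki, Haddad, Salazar, Tran

By classification: Johansson (Journeyperson); then Fontaine and Mbeki (Operator); then Haddad, Salazar and Tran (Probationary).
Fontaine and Mbeki both have accumulated service hours 8402 hours, so the next rule applies.
Fontaine and Mbeki both have employee number 2625, so the next rule applies.
Among Fontaine and Mbeki, alphabetically by surname: Fontaine before Mbeki.
Haddad, Salazar and Tran all have accumulated service hours 30888 hours, so the next rule applies.
Haddad, Salazar and Tran all have employee number 6722, so the next rule applies.
Among Haddad, Salazar and Tran, alphabetically by surname: Haddad before Salazar before Tran.
Full order: Johansson, Fontaine, Mbeki, Haddad, Salazar, Tran.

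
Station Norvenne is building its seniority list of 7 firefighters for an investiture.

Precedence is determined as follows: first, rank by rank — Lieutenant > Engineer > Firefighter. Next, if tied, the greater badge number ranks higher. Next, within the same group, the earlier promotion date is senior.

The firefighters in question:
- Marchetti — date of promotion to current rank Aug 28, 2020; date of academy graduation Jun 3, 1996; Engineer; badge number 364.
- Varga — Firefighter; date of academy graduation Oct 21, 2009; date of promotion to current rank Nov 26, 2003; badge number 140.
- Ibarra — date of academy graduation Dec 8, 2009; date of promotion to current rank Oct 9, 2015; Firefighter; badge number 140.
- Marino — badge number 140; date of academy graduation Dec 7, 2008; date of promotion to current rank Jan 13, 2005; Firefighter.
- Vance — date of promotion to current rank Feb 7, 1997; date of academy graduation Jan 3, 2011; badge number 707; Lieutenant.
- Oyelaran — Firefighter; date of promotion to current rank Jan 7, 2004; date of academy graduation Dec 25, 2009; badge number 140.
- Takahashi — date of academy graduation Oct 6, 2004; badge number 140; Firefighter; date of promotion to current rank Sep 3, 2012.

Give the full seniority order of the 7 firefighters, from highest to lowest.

By rank: Vance (Lieutenant); then Marchetti (Engineer); then Varga, Oyelaran, Marino, Takahashi and Ibarra (Firefighter).
Varga, Oyelaran, Marino, Takahashi and Ibarra all have badge number 140, so the next rule applies.
Among Varga, Oyelaran, Marino, Takahashi and Ibarra, by date of promotion to current rank (earlier first): Varga (Nov 26, 2003) before Oyelaran (Jan 7, 2004) before Marino (Jan 13, 2005) before Takahashi (Sep 3, 2012) before Ibarra (Oct 9, 2015).
Full order: Vance, Marchetti, Varga, Oyelaran, Marino, Takahashi, Ibarra.

Vance, Marchetti, Varga, Oyelaran, Marino, Takahashi, Ibarra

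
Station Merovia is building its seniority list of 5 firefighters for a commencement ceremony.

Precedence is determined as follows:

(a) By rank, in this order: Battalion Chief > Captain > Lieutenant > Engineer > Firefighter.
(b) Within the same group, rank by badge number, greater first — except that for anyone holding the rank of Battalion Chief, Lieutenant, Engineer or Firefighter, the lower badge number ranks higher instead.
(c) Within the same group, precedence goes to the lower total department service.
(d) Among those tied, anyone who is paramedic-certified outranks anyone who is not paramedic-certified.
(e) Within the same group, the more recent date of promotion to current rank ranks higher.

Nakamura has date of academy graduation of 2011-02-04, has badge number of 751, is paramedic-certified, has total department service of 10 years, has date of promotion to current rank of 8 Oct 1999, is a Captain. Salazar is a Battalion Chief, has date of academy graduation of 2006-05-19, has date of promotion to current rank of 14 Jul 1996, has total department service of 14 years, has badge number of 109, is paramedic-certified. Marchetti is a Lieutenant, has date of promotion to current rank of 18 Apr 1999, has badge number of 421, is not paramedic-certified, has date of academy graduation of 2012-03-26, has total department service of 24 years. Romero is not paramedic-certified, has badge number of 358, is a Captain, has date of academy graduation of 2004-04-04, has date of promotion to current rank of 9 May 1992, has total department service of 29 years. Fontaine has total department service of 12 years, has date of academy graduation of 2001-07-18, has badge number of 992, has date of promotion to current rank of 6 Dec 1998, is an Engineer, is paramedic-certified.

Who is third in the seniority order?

By rank: Salazar (Battalion Chief); then Nakamura and Romero (Captain); then Marchetti (Lieutenant); then Fontaine (Engineer).
Among Nakamura and Romero, by badge number (higher first): Nakamura (751) before Romero (358).
Order: Salazar, Nakamura, Romero, Marchetti, Fontaine.

Romero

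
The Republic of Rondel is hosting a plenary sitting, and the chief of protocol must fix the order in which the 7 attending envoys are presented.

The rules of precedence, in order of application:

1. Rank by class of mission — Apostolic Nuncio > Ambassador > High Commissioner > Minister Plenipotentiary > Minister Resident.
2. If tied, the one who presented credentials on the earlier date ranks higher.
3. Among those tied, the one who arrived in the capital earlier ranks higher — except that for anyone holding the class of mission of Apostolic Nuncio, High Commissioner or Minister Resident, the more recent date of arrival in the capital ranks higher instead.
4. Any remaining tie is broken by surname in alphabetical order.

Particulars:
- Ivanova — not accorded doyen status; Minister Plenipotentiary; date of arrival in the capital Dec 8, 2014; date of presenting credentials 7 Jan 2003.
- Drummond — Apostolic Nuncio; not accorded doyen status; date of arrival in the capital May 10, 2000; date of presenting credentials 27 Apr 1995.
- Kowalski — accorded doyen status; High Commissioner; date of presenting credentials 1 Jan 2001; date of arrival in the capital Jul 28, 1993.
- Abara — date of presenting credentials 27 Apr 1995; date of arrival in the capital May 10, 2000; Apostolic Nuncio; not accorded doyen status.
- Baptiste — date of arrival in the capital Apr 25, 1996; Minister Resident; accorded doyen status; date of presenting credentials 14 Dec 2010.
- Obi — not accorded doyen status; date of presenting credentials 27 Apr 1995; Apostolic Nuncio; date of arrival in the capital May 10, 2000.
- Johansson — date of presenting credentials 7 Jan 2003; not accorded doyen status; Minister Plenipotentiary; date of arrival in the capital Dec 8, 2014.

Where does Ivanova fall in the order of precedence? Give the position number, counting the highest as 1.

By class of mission: Abara, Drummond and Obi (Apostolic Nuncio); then Kowalski (High Commissioner); then Ivanova and Johansson (Minister Plenipotentiary); then Baptiste (Minister Resident).
Abara, Drummond and Obi all have date of presenting credentials 27 Apr 1995, so the next rule applies.
Abara, Drummond and Obi all have date of arrival in the capital May 10, 2000, so the next rule applies.
Among Abara, Drummond and Obi, alphabetically by surname: Abara before Drummond before Obi.
Ivanova and Johansson both have date of presenting credentials 7 Jan 2003, so the next rule applies.
Ivanova and Johansson both have date of arrival in the capital Dec 8, 2014, so the next rule applies.
Among Ivanova and Johansson, alphabetically by surname: Ivanova before Johansson.
Order: Abara, Drummond, Obi, Kowalski, Ivanova, Johansson, Baptiste. So position 5.

5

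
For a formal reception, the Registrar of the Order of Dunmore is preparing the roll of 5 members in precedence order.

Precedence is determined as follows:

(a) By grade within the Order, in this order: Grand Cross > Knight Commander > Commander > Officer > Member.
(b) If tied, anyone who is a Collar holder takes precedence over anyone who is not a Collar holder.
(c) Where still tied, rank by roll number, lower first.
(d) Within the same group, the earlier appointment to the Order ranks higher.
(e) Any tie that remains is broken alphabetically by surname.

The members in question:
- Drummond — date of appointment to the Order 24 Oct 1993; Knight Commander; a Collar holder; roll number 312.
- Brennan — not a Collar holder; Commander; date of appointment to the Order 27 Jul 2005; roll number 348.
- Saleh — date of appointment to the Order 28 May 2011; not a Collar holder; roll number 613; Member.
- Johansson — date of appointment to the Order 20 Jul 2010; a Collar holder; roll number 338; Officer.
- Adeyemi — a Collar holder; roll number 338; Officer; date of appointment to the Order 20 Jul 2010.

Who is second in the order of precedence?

Brennan

By grade within the Order: Drummond (Knight Commander); then Brennan (Commander); then Adeyemi and Johansson (Officer); then Saleh (Member).
Adeyemi and Johansson are each a Collar holder, so the next rule applies.
Adeyemi and Johansson both have roll number 338, so the next rule applies.
Adeyemi and Johansson both have date of appointment to the Order 20 Jul 2010, so the next rule applies.
Among Adeyemi and Johansson, alphabetically by surname: Adeyemi before Johansson.
Order: Drummond, Brennan, Adeyemi, Johansson, Saleh.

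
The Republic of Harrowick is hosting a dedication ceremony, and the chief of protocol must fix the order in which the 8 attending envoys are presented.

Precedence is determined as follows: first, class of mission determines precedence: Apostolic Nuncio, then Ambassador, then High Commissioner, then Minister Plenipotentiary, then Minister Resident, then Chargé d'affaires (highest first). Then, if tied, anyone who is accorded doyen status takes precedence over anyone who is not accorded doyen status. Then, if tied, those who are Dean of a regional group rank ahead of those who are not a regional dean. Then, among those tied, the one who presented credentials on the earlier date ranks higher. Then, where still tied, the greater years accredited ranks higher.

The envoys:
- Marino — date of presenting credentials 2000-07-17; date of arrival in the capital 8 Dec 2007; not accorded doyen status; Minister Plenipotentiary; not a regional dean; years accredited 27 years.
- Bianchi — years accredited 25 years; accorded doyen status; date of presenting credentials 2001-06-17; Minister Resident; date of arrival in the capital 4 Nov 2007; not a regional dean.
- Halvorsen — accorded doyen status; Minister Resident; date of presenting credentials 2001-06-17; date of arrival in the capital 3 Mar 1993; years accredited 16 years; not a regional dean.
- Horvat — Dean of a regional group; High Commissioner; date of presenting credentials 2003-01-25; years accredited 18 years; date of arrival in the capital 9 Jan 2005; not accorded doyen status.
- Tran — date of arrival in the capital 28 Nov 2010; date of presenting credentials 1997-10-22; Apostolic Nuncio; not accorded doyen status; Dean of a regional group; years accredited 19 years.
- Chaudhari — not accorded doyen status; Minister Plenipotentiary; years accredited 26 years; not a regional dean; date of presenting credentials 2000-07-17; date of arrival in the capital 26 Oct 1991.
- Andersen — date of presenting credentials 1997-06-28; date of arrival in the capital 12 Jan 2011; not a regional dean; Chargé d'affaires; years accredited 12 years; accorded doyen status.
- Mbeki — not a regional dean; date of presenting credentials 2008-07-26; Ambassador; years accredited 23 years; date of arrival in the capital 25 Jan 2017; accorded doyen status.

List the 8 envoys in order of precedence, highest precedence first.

Tran, Mbeki, Horvat, Marino, Chaudhari, Bianchi, Halvorsen, Andersen

By class of mission: Tran (Apostolic Nuncio); then Mbeki (Ambassador); then Horvat (High Commissioner); then Marino and Chaudhari (Minister Plenipotentiary); then Bianchi and Halvorsen (Minister Resident); then Andersen (Chargé d'affaires).
Marino and Chaudhari are each not accorded doyen status, so the next rule applies.
Marino and Chaudhari are each not a regional dean, so the next rule applies.
Marino and Chaudhari both have date of presenting credentials 2000-07-17, so the next rule applies.
Among Marino and Chaudhari, by years accredited (higher first): Marino (27 years) before Chaudhari (26 years).
Bianchi and Halvorsen are each accorded doyen status, so the next rule applies.
Bianchi and Halvorsen are each not a regional dean, so the next rule applies.
Bianchi and Halvorsen both have date of presenting credentials 2001-06-17, so the next rule applies.
Among Bianchi and Halvorsen, by years accredited (higher first): Bianchi (25 years) before Halvorsen (16 years).
Full order: Tran, Mbeki, Horvat, Marino, Chaudhari, Bianchi, Halvorsen, Andersen.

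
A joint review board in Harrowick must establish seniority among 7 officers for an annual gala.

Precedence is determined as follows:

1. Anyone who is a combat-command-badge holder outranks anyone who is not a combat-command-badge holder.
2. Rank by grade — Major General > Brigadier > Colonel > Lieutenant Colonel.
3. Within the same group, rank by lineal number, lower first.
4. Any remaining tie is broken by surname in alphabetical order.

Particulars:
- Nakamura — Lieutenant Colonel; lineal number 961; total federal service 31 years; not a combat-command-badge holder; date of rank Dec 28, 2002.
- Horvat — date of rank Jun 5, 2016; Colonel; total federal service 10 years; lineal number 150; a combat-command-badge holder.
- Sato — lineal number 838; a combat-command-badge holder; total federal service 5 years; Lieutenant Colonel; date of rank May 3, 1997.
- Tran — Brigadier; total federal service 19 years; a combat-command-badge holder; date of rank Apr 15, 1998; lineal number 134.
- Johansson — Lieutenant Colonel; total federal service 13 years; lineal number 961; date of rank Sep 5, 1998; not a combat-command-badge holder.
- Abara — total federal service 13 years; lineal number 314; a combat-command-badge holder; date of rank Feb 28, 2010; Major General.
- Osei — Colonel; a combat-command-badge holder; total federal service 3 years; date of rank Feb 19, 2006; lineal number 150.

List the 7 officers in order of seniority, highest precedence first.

Abara, Tran, Horvat, Osei, Sato, Johansson, Nakamura

By the first rule: Abara, Tran, Horvat, Osei and Sato (each a combat-command-badge holder); then Johansson and Nakamura (both not a combat-command-badge holder).
Among Abara, Tran, Horvat, Osei and Sato, by grade: Abara (Major General) before Tran (Brigadier) before Horvat and Osei (Colonel) before Sato (Lieutenant Colonel).
Horvat and Osei both have lineal number 150, so the next rule applies.
Among Horvat and Osei, alphabetically by surname: Horvat before Osei.
Johansson and Nakamura are each Lieutenant Colonel, so the next rule applies.
Johansson and Nakamura both have lineal number 961, so the next rule applies.
Among Johansson and Nakamura, alphabetically by surname: Johansson before Nakamura.
Full order: Abara, Tran, Horvat, Osei, Sato, Johansson, Nakamura.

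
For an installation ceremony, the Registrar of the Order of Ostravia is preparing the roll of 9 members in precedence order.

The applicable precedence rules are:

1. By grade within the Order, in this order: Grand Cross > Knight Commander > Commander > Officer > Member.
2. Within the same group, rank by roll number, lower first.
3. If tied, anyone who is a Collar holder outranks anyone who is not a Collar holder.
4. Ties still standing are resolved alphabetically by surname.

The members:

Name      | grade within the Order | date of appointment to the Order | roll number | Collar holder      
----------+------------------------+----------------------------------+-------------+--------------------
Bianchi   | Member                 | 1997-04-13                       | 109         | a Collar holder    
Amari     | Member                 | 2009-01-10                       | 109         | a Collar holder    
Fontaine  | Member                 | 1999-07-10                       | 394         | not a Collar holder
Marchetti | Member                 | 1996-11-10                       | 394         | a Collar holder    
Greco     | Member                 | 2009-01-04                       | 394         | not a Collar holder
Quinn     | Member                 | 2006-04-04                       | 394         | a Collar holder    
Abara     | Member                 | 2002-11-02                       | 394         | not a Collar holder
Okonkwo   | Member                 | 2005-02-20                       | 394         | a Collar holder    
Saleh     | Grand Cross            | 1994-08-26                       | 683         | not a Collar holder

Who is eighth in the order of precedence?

Fontaine

By grade within the Order: Saleh (Grand Cross); then Amari, Bianchi, Marchetti, Okonkwo, Quinn, Abara, Fontaine and Greco (Member).
Among Amari, Bianchi, Marchetti, Okonkwo, Quinn, Abara, Fontaine and Greco, by roll number (lower first): Amari and Bianchi (109) before Marchetti, Okonkwo, Quinn, Abara, Fontaine and Greco (394).
Amari and Bianchi are each a Collar holder, so the next rule applies.
Among Amari and Bianchi, alphabetically by surname: Amari before Bianchi.
Among Marchetti, Okonkwo, Quinn, Abara, Fontaine and Greco, a Collar holder before not a Collar holder: Marchetti, Okonkwo and Quinn (a Collar holder) before Abara, Fontaine and Greco (not a Collar holder).
Among Marchetti, Okonkwo and Quinn, alphabetically by surname: Marchetti before Okonkwo before Quinn.
Among Abara, Fontaine and Greco, alphabetically by surname: Abara before Fontaine before Greco.
Order: Saleh, Amari, Bianchi, Marchetti, Okonkwo, Quinn, Abara, Fontaine, Greco.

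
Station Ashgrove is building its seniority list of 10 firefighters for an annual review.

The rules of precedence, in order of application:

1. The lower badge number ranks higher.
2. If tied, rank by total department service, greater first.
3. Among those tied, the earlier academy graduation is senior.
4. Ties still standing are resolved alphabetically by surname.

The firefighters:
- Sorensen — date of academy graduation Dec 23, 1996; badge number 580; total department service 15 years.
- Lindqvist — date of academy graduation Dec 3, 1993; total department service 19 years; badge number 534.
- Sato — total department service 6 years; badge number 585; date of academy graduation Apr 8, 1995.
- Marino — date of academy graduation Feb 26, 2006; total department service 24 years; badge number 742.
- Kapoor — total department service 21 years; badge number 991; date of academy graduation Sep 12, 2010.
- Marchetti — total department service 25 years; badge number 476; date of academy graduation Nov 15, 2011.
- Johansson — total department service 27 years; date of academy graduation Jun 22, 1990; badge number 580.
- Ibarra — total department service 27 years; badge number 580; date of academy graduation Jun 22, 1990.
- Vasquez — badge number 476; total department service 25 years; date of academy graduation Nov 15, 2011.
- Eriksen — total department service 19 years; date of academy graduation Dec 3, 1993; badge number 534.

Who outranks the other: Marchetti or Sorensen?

By badge number (lower first): Marchetti and Vasquez (both 476); then Eriksen and Lindqvist (both 534); then Ibarra, Johansson and Sorensen (each 580); then Sato (585); then Marino (742); then Kapoor (991).
Marchetti and Vasquez both have total department service 25 years, so the next rule applies.
Marchetti and Vasquez both have date of academy graduation Nov 15, 2011, so the next rule applies.
Among Marchetti and Vasquez, alphabetically by surname: Marchetti before Vasquez.
Eriksen and Lindqvist both have total department service 19 years, so the next rule applies.
Eriksen and Lindqvist both have date of academy graduation Dec 3, 1993, so the next rule applies.
Among Eriksen and Lindqvist, alphabetically by surname: Eriksen before Lindqvist.
Among Ibarra, Johansson and Sorensen, by total department service (higher first): Ibarra and Johansson (27 years) before Sorensen (15 years).
Ibarra and Johansson both have date of academy graduation Jun 22, 1990, so the next rule applies.
Among Ibarra and Johansson, alphabetically by surname: Ibarra before Johansson.
So Marchetti takes precedence.

Marchetti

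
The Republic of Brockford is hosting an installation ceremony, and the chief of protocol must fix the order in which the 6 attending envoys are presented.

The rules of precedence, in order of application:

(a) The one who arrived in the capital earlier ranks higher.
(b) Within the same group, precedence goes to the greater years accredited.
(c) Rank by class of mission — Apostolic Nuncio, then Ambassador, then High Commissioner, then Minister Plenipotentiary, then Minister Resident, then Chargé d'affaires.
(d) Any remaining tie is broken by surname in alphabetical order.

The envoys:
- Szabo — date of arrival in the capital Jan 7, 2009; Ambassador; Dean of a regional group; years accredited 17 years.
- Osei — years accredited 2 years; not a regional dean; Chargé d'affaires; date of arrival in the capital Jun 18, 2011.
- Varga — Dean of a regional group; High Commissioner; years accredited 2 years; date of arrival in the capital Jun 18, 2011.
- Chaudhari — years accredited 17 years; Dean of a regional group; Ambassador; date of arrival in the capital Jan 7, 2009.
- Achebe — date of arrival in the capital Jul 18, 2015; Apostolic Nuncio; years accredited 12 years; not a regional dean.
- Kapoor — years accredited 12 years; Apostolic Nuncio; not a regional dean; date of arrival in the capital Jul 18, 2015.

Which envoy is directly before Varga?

Szabo

By date of arrival in the capital (earlier first): Chaudhari and Szabo (both Jan 7, 2009); then Varga and Osei (both Jun 18, 2011); then Achebe and Kapoor (both Jul 18, 2015).
Chaudhari and Szabo both have years accredited 17 years, so the next rule applies.
Chaudhari and Szabo are each Ambassador, so the next rule applies.
Among Chaudhari and Szabo, alphabetically by surname: Chaudhari before Szabo.
Varga and Osei both have years accredited 2 years, so the next rule applies.
Among Varga and Osei, by class of mission: Varga (High Commissioner) before Osei (Chargé d'affaires).
Achebe and Kapoor both have years accredited 12 years, so the next rule applies.
Achebe and Kapoor are each Apostolic Nuncio, so the next rule applies.
Among Achebe and Kapoor, alphabetically by surname: Achebe before Kapoor.
Order: Chaudhari, Szabo, Varga, Osei, Achebe, Kapoor.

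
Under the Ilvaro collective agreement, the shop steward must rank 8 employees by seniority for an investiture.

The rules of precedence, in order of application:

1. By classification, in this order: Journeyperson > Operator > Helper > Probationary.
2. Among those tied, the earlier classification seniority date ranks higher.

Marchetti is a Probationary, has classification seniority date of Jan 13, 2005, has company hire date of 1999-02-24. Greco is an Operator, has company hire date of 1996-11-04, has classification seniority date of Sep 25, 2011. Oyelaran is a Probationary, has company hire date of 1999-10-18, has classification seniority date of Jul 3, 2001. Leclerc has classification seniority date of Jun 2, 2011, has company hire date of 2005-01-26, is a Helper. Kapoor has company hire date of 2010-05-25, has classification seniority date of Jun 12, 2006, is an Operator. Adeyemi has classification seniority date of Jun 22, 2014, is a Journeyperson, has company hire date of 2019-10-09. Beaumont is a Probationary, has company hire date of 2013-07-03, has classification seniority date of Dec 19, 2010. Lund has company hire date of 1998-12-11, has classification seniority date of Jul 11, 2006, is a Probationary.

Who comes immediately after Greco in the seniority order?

By classification: Adeyemi (Journeyperson); then Kapoor and Greco (Operator); then Leclerc (Helper); then Oyelaran, Marchetti, Lund and Beaumont (Probationary).
Among Kapoor and Greco, by classification seniority date (earlier first): Kapoor (Jun 12, 2006) before Greco (Sep 25, 2011).
Among Oyelaran, Marchetti, Lund and Beaumont, by classification seniority date (earlier first): Oyelaran (Jul 3, 2001) before Marchetti (Jan 13, 2005) before Lund (Jul 11, 2006) before Beaumont (Dec 19, 2010).
Order: Adeyemi, Kapoor, Greco, Leclerc, Oyelaran, Marchetti, Lund, Beaumont.

Leclerc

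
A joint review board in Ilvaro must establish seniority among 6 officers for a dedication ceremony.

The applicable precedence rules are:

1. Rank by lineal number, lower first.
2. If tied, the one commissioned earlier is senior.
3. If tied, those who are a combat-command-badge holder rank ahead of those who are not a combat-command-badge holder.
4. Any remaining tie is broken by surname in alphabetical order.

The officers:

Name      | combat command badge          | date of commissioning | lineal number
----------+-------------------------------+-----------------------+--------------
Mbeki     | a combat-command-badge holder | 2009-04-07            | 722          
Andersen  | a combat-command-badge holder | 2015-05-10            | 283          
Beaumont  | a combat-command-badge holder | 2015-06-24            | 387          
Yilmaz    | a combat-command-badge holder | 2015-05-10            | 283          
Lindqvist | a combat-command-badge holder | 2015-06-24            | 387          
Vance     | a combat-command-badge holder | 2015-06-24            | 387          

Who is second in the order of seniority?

By lineal number (lower first): Andersen and Yilmaz (both 283); then Beaumont, Lindqvist and Vance (each 387); then Mbeki (722).
Andersen and Yilmaz both have date of commissioning 2015-05-10, so the next rule applies.
Andersen and Yilmaz are each a combat-command-badge holder, so the next rule applies.
Among Andersen and Yilmaz, alphabetically by surname: Andersen before Yilmaz.
Beaumont, Lindqvist and Vance all have date of commissioning 2015-06-24, so the next rule applies.
Beaumont, Lindqvist and Vance are each a combat-command-badge holder, so the next rule applies.
Among Beaumont, Lindqvist and Vance, alphabetically by surname: Beaumont before Lindqvist before Vance.
Order: Andersen, Yilmaz, Beaumont, Lindqvist, Vance, Mbeki.

Yilmaz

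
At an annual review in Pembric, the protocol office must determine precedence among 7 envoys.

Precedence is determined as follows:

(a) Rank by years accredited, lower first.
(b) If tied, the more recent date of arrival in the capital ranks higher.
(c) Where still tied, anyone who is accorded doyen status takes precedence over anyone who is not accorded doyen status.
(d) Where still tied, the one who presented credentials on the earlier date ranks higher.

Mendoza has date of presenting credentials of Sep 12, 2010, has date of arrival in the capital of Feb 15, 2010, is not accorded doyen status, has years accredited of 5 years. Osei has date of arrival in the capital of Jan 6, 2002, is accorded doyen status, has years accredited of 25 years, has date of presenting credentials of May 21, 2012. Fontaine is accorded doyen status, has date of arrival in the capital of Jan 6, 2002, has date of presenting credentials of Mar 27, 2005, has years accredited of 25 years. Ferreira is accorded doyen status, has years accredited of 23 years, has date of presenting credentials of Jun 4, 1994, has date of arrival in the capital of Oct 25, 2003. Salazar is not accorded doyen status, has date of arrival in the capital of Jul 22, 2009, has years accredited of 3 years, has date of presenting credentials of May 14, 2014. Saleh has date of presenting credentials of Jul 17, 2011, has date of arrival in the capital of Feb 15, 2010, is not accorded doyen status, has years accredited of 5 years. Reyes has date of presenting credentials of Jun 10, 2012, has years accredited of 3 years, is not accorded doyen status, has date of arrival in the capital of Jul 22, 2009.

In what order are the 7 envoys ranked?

By years accredited (lower first): Reyes and Salazar (both 3 years); then Mendoza and Saleh (both 5 years); then Ferreira (23 years); then Fontaine and Osei (both 25 years).
Reyes and Salazar both have date of arrival in the capital Jul 22, 2009, so the next rule applies.
Reyes and Salazar are each not accorded doyen status, so the next rule applies.
Among Reyes and Salazar, by date of presenting credentials (earlier first): Reyes (Jun 10, 2012) before Salazar (May 14, 2014).
Mendoza and Saleh both have date of arrival in the capital Feb 15, 2010, so the next rule applies.
Mendoza and Saleh are each not accorded doyen status, so the next rule applies.
Among Mendoza and Saleh, by date of presenting credentials (earlier first): Mendoza (Sep 12, 2010) before Saleh (Jul 17, 2011).
Fontaine and Osei both have date of arrival in the capital Jan 6, 2002, so the next rule applies.
Fontaine and Osei are each accorded doyen status, so the next rule applies.
Among Fontaine and Osei, by date of presenting credentials (earlier first): Fontaine (Mar 27, 2005) before Osei (May 21, 2012).
Full order: Reyes, Salazar, Mendoza, Saleh, Ferreira, Fontaine, Osei.

Reyes, Salazar, Mendoza, Saleh, Ferreira, Fontaine, Osei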